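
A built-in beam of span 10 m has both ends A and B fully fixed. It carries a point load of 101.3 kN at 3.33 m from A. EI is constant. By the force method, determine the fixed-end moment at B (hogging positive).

M_B = 74.92 kN·m

Release both end moments; the primary structure is a simply-supported span AB with redundants M_A and M_B.
End rotations of the released simple span under the applied load (×1/EI):
  at A: point load 101.3 at a = 3.33: Pab(L + b)/(6LEI) = 625.1/EI
  at B: point load 101.3 at a = 3.33: Pab(L + a)/(6LEI) = 499.9/EI
  θ_A0 = 625.1/EI,  θ_B0 = 499.9/EI
Flexibility coefficients: a unit moment at one end gives L/(3EI) there and L/(6EI) at the far end, so f₁₁ = f₂₂ = 3.333/EI and f₁₂ = f₂₁ = 1.667/EI.
Compatibility — zero rotation at each built-in end:
  3.333 M_A + 1.667 M_B = 625.1
  1.667 M_A + 3.333 M_B = 499.9
Solving the pair gives M_A = 150.1 kN·m and M_B = 74.92 kN·m (hogging).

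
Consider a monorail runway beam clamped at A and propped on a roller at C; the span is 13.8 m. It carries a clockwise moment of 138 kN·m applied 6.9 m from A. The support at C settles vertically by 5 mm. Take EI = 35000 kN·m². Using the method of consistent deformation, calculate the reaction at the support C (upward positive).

Choose R_C as the redundant. The primary structure is the cantilever fixed at A.
Free-end deflection of the primary structure under the applied loading (downward +):
  clockwise couple 138 at a = 6.9: M₀a(2L − a)/(2EI) = 9855/EI
Flexibility coefficient — unit upward force at C: δ_{CC} = L³/(3EI) = 876/EI.
With EI = 35000 kN·m²: δ_0 = 0.28158 m and δ_{CC} = 0.025029 m/kN.
Compatibility — the beam at C must follow the support down by 0.005 m: δ_0 − R_C·δ_{CC} = 0.005, so R_C = (0.28158 − 0.005)/0.025029 = 11.05 kN.

R_C = 11.05 kN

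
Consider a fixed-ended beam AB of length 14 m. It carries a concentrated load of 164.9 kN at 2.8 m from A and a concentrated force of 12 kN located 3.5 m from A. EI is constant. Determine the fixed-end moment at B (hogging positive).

M_B = 81.75 kN·m

Take the two fixed-end moments M_A, M_B as redundants; the released structure is the simple span AB.
Simple-span end rotations at A and B under the given loads:
  at A: point load 164.9 at a = 2.8: Pab(L + b)/(6LEI) = 1551/EI
  at B: point load 164.9 at a = 2.8: Pab(L + a)/(6LEI) = 1034/EI
  at A: point load 12 at a = 3.5: Pab(L + b)/(6LEI) = 128.6/EI
  at B: point load 12 at a = 3.5: Pab(L + a)/(6LEI) = 91.88/EI
  θ_A0 = 1680/EI,  θ_B0 = 1126/EI
Flexibility coefficients: a unit moment at one end gives L/(3EI) there and L/(6EI) at the far end, so f₁₁ = f₂₂ = 4.667/EI and f₁₂ = f₂₁ = 2.333/EI.
Compatibility — zero rotation at each built-in end:
  4.667 M_A + 2.333 M_B = 1680
  2.333 M_A + 4.667 M_B = 1126
Solving the pair gives M_A = 319.1 kN·m and M_B = 81.75 kN·m (hogging).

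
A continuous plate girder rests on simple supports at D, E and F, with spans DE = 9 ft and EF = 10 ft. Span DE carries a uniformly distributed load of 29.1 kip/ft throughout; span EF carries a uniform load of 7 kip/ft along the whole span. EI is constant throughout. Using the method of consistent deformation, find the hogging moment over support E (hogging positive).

M_E = 185.6 kip·ft

Release continuity at E by inserting a hinge; the redundant is the internal moment M_E. The primary structure is two simply-supported spans DE and EF.
Rotations at E on the released spans (each span's end-slope, ×1/EI):
  span DE: UDL 29.1: wL³/(24EI) = 883.9/EI
  span EF: UDL 7: wL³/(24EI) = 291.7/EI
  relative rotation θ_0 = (883.9 + 291.7)/EI = 1176/EI
A unit hogging moment at E produces rotation L₁/(3EI) + L₂/(3EI) = 6.333/EI.
Slope continuity at E: θ_0 = M_E·6.333/EI, so M_E = 1176/6.333 = 185.6 kip·ft (hogging).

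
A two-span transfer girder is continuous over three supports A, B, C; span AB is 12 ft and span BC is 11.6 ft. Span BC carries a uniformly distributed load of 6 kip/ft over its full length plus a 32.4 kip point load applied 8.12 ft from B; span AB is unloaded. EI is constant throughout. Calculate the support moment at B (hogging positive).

M_B = 74.82 kip·ft

Release continuity at B by inserting a hinge; the redundant is the internal moment M_B. The primary structure is two simply-supported spans AB and BC.
End slopes at the hinge B, treating each span as simply supported:
  span BC: UDL 6: wL³/(24EI) = 390.2/EI
  span BC: point load 32.4 at a = 8.12: Pab(L + b)/(6LEI) = 198.4/EI
  relative rotation θ_0 = (0 + 588.6)/EI = 588.6/EI
A unit hogging moment at B produces rotation L₁/(3EI) + L₂/(3EI) = 7.867/EI.
Slope continuity at B: θ_0 = M_B·7.867/EI, so M_B = 588.6/7.867 = 74.82 kip·ft (hogging).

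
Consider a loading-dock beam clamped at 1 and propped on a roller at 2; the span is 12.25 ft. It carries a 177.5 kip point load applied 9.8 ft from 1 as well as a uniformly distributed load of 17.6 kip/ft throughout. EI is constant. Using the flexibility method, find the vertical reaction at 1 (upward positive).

R_1 = 187.3 kip

Release the roller at 2. Primary structure: cantilever fixed at 1.
Free-end deflection of the primary structure under the applied loading (downward +):
  point load 177.5 at a = 9.8: Pa²(3L − a)/(6EI) = 76570/EI
  UDL 17.6: wL⁴/(8EI) = 49541/EI
  δ_0 = 126111/EI
Flexibility coefficient — unit upward force at 2: δ_{22} = L³/(3EI) = 612.8/EI.
The prop prevents deflection at 2: R_2 = δ_0/δ_{22} = 126111/612.8 = 205.8 kip.
Vertical equilibrium: R_1 = ΣP − R_2 = 393.1 − 205.8 = 187.3 kip.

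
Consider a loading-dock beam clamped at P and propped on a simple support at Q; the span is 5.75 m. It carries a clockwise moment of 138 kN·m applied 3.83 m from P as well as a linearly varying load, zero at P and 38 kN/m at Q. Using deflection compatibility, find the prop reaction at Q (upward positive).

R_Q = 92.07 kN

Release the roller at Q. Primary structure: cantilever fixed at P.
Downward deflection at the released point Q due to the loads:
  clockwise couple 138 at a = 3.83: M₀a(2L − a)/(2EI) = 2027/EI
  triangular load, peak 38 at the free end: 11w₀L⁴/(120EI) = 3808/EI
  δ_0 = 5835/EI
Tip deflection under a unit load at Q: L³/(3EI) = 63.37/EI.
Compatibility at Q: δ_0 − R_Q·δ_{QQ} = 0, so R_Q = 5835/63.37 = 92.07 kN.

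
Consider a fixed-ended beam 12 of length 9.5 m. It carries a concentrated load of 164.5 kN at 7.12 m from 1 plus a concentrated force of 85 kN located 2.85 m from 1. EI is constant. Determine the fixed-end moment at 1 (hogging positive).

Release both end moments; the primary structure is a simply-supported span 12 with redundants M_1 and M_2.
Simple-span end rotations at 1 and 2 under the given loads:
  at 1: point load 164.5 at a = 7.12: Pab(L + b)/(6LEI) = 581/EI
  at 2: point load 164.5 at a = 7.12: Pab(L + a)/(6LEI) = 812.8/EI
  at 1: point load 85 at a = 2.85: Pab(L + b)/(6LEI) = 456.4/EI
  at 2: point load 85 at a = 2.85: Pab(L + a)/(6LEI) = 349/EI
  θ_10 = 1037/EI,  θ_20 = 1162/EI
Flexibility coefficients: a unit moment at one end gives L/(3EI) there and L/(6EI) at the far end, so f₁₁ = f₂₂ = 3.167/EI and f₁₂ = f₂₁ = 1.583/EI.
Compatibility — zero rotation at each built-in end:
  3.167 M_1 + 1.583 M_2 = 1037
  1.583 M_1 + 3.167 M_2 = 1162
Solving the pair gives M_1 = 192.2 kN·m and M_2 = 270.8 kN·m (hogging).

M_1 = 192.2 kN·m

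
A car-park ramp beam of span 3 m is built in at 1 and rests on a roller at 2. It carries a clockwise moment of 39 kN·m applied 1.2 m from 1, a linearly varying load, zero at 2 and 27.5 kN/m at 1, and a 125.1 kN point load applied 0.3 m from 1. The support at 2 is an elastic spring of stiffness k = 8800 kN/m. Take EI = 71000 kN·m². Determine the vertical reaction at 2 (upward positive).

R_2 = 11.89 kN

Release the roller at 2. Primary structure: cantilever fixed at 1.
Deflection at 2 on the released cantilever, summing each load's contribution:
  clockwise couple 39 at a = 1.2: M₀a(2L − a)/(2EI) = 112.3/EI
  triangular load, peak 27.5 at the fixed end: w₀L⁴/(30EI) = 74.25/EI
  point load 125.1 at a = 0.3: Pa²(3L − a)/(6EI) = 16.33/EI
  δ_0 = 202.9/EI
Tip deflection under a unit load at 2: L³/(3EI) = 9/EI.
With EI = 71000 kN·m²: δ_0 = 0.002858 m and δ_{22} = 0.000127 m/kN.
Compatibility — the spring shortens by R_2/k under the reaction it provides: δ_0 − R_2·δ_{22} = R_2/k. With 1/k = 0.000114 m/kN, R_2 = δ_0 / (δ_{22} + 1/k) = 0.002858 / (0.000127 + 0.000114) = 11.89 kN.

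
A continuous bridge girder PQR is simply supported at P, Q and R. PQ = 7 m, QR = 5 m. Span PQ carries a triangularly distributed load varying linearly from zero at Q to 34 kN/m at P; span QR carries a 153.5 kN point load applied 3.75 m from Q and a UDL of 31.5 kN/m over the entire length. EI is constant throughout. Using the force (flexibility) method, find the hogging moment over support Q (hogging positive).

M_Q = 135.2 kN·m

Take M_Q as the redundant. Released structure: two simple spans PQ and QR with a hinge at Q.
End slopes at the hinge Q, treating each span as simply supported:
  span PQ: triangular load, peak 34: 7w₀L³/(360EI) = 226.8/EI
  span QR: point load 153.5 at a = 3.75: Pab(L + b)/(6LEI) = 149.9/EI
  span QR: UDL 31.5: wL³/(24EI) = 164.1/EI
  relative rotation θ_0 = (226.8 + 314)/EI = 540.7/EI
A unit hogging moment at Q produces rotation L₁/(3EI) + L₂/(3EI) = 4/EI.
Compatibility: M_Q·(L₁+L₂)/(3EI) = θ_0, giving M_Q = 135.2 kN·m (hogging).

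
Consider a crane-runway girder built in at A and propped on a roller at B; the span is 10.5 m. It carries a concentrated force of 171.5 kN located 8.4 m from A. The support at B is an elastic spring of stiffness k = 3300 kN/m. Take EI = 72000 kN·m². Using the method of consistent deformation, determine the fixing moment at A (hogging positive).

Remove the prop at B; the released (primary) structure is a cantilever built in at A.
Free-end deflection of the primary structure under the applied loading (downward +):
  point load 171.5 at a = 8.4: Pa²(3L − a)/(6EI) = 46589/EI
Tip deflection under a unit load at B: L³/(3EI) = 385.9/EI.
With EI = 72000 kN·m²: δ_0 = 0.64707 m and δ_{BB} = 0.005359 m/kN.
Compatibility — the spring shortens by R_B/k under the reaction it provides: δ_0 − R_B·δ_{BB} = R_B/k. With 1/k = 0.000303 m/kN, R_B = δ_0 / (δ_{BB} + 1/k) = 0.64707 / (0.005359 + 0.000303) = 114.3 kN.
Moment equilibrium about A: M_A = Σ(load moments about A) − R_B·L = 1441 − 114.3×10.5 = 240.7 kN·m.

M_A = 240.7 kN·m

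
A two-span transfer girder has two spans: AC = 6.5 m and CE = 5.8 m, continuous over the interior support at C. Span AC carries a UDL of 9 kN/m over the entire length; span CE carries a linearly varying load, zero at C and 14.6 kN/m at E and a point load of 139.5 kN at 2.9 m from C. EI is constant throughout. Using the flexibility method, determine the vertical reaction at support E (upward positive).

Release continuity at C by inserting a hinge; the redundant is the internal moment M_C. The primary structure is two simply-supported spans AC and CE.
End slopes at the hinge C, treating each span as simply supported:
  span AC: UDL 9: wL³/(24EI) = 103/EI
  span CE: triangular load, peak 14.6: 7w₀L³/(360EI) = 55.39/EI
  span CE: point load 139.5 at a = 2.9: Pab(L + b)/(6LEI) = 293.3/EI
  relative rotation θ_0 = (103 + 348.7)/EI = 451.7/EI
A unit hogging moment at C produces rotation L₁/(3EI) + L₂/(3EI) = 4.1/EI.
Compatibility: M_C·(L₁+L₂)/(3EI) = θ_0, giving M_C = 110.2 kN·m (hogging).
Span CE, ΣM about E: R_C^{CE}·5.8 = 486.4 + 110.2, so R_C^{CE} = 102.9 kN and R_E = 181.8 − 102.9 = 78.98 kN.

R_E = 78.98 kN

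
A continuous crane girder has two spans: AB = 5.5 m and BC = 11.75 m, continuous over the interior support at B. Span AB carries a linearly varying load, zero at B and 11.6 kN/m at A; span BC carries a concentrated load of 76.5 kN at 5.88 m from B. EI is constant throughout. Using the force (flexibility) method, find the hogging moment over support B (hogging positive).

Take M_B as the redundant. Released structure: two simple spans AB and BC with a hinge at B.
Rotations at B on the released spans (each span's end-slope, ×1/EI):
  span AB: triangular load, peak 11.6: 7w₀L³/(360EI) = 37.53/EI
  span BC: point load 76.5 at a = 5.88: Pab(L + b)/(6LEI) = 659.9/EI
  relative rotation θ_0 = (37.53 + 659.9)/EI = 697.5/EI
A unit hogging moment at B produces rotation L₁/(3EI) + L₂/(3EI) = 5.75/EI.
Slope continuity at B: θ_0 = M_B·5.75/EI, so M_B = 697.5/5.75 = 121.3 kN·m (hogging).

M_B = 121.3 kN·m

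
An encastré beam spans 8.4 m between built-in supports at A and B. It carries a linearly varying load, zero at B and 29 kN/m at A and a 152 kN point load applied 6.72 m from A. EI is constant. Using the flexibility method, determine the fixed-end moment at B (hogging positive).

Take the two fixed-end moments M_A, M_B as redundants; the released structure is the simple span AB.
On the primary (simply-supported) span, the end slopes from the loading are:
  at A: triangular load, peak 29: w₀L³/(45EI) = 382/EI
  at B: triangular load, peak 29: 7w₀L³/(360EI) = 334.2/EI
  at A: point load 152 at a = 6.72: Pab(L + b)/(6LEI) = 343.2/EI
  at B: point load 152 at a = 6.72: Pab(L + a)/(6LEI) = 514.8/EI
  θ_A0 = 725.2/EI,  θ_B0 = 849/EI
Flexibility coefficients: a unit moment at one end gives L/(3EI) there and L/(6EI) at the far end, so f₁₁ = f₂₂ = 2.8/EI and f₁₂ = f₂₁ = 1.4/EI.
Compatibility — zero rotation at each built-in end:
  2.8 M_A + 1.4 M_B = 725.2
  1.4 M_A + 2.8 M_B = 849
Solving the pair gives M_A = 143.2 kN·m and M_B = 231.6 kN·m (hogging).

M_B = 231.6 kN·m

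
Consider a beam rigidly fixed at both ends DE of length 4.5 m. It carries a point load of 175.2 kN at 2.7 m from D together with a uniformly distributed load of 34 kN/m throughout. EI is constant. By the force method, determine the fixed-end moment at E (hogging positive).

Release both end moments; the primary structure is a simply-supported span DE with redundants M_D and M_E.
End rotations of the released simple span under the applied load (×1/EI):
  at D: point load 175.2 at a = 2.7: Pab(L + b)/(6LEI) = 198.7/EI
  at E: point load 175.2 at a = 2.7: Pab(L + a)/(6LEI) = 227.1/EI
  at D: UDL 34: wL³/(24EI) = 129.1/EI
  at E: UDL 34: wL³/(24EI) = 129.1/EI
  θ_D0 = 327.8/EI,  θ_E0 = 356.2/EI
Flexibility coefficients: a unit moment at one end gives L/(3EI) there and L/(6EI) at the far end, so f₁₁ = f₂₂ = 1.5/EI and f₁₂ = f₂₁ = 0.75/EI.
Compatibility — zero rotation at each built-in end:
  1.5 M_D + 0.75 M_E = 327.8
  0.75 M_D + 1.5 M_E = 356.2
Solving the pair gives M_D = 133.1 kN·m and M_E = 170.9 kN·m (hogging).

M_E = 170.9 kN·m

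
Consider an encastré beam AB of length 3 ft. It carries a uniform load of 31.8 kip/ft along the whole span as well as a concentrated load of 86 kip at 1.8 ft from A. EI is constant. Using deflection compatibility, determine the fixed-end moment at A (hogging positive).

M_A = 48.62 kip·ft

Release both end moments; the primary structure is a simply-supported span AB with redundants M_A and M_B.
On the primary (simply-supported) span, the end slopes from the loading are:
  at A: UDL 31.8: wL³/(24EI) = 35.77/EI
  at B: UDL 31.8: wL³/(24EI) = 35.77/EI
  at A: point load 86 at a = 1.8: Pab(L + b)/(6LEI) = 43.34/EI
  at B: point load 86 at a = 1.8: Pab(L + a)/(6LEI) = 49.54/EI
  θ_A0 = 79.12/EI,  θ_B0 = 85.31/EI
Flexibility coefficients: a unit moment at one end gives L/(3EI) there and L/(6EI) at the far end, so f₁₁ = f₂₂ = 1/EI and f₁₂ = f₂₁ = 0.5/EI.
Compatibility — zero rotation at each built-in end:
  1 M_A + 0.5 M_B = 79.12
  0.5 M_A + 1 M_B = 85.31
Solving the pair gives M_A = 48.62 kip·ft and M_B = 61 kip·ft (hogging).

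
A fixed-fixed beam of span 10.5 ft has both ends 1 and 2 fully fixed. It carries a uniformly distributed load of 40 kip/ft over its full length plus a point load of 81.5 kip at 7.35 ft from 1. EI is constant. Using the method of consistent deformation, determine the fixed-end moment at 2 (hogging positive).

Take the two fixed-end moments M_1, M_2 as redundants; the released structure is the simple span 12.
End rotations of the released simple span under the applied load (×1/EI):
  at 1: UDL 40: wL³/(24EI) = 1929/EI
  at 2: UDL 40: wL³/(24EI) = 1929/EI
  at 1: point load 81.5 at a = 7.35: Pab(L + b)/(6LEI) = 408.8/EI
  at 2: point load 81.5 at a = 7.35: Pab(L + a)/(6LEI) = 534.6/EI
  θ_10 = 2338/EI,  θ_20 = 2464/EI
Flexibility coefficients: a unit moment at one end gives L/(3EI) there and L/(6EI) at the far end, so f₁₁ = f₂₂ = 3.5/EI and f₁₂ = f₂₁ = 1.75/EI.
Compatibility — zero rotation at each built-in end:
  3.5 M_1 + 1.75 M_2 = 2338
  1.75 M_1 + 3.5 M_2 = 2464
Solving the pair gives M_1 = 421.4 kip·ft and M_2 = 493.3 kip·ft (hogging).

M_2 = 493.3 kip·ft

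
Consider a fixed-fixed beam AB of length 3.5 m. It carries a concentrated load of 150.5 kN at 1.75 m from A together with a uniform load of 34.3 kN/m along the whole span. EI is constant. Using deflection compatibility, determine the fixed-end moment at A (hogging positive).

M_A = 100.9 kN·m

Release both end moments; the primary structure is a simply-supported span AB with redundants M_A and M_B.
End rotations of the released simple span under the applied load (×1/EI):
  at A: point load 150.5 at a = 1.75: Pab(L + b)/(6LEI) = 115.2/EI
  at B: point load 150.5 at a = 1.75: Pab(L + a)/(6LEI) = 115.2/EI
  at A: UDL 34.3: wL³/(24EI) = 61.28/EI
  at B: UDL 34.3: wL³/(24EI) = 61.28/EI
  θ_A0 = 176.5/EI,  θ_B0 = 176.5/EI
Flexibility coefficients: a unit moment at one end gives L/(3EI) there and L/(6EI) at the far end, so f₁₁ = f₂₂ = 1.167/EI and f₁₂ = f₂₁ = 0.5833/EI.
Compatibility — zero rotation at each built-in end:
  1.167 M_A + 0.5833 M_B = 176.5
  0.5833 M_A + 1.167 M_B = 176.5
Solving the pair gives M_A = 100.9 kN·m and M_B = 100.9 kN·m (hogging).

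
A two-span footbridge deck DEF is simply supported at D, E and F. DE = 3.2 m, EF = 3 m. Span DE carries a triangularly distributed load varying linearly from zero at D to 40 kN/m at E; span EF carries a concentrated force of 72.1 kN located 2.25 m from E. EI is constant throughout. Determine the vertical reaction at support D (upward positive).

R_D = 13.1 kN

Release continuity at E by inserting a hinge; the redundant is the internal moment M_E. The primary structure is two simply-supported spans DE and EF.
Rotations at E on the released spans (each span's end-slope, ×1/EI):
  span DE: triangular load, peak 40: w₀L³/(45EI) = 29.13/EI
  span EF: point load 72.1 at a = 2.25: Pab(L + b)/(6LEI) = 25.35/EI
  relative rotation θ_0 = (29.13 + 25.35)/EI = 54.47/EI
A unit hogging moment at E produces rotation L₁/(3EI) + L₂/(3EI) = 2.067/EI.
Compatibility: M_E·(L₁+L₂)/(3EI) = θ_0, giving M_E = 26.36 kN·m (hogging).
Span DE, ΣM about D with M_E applied at E: R_E^{DE}·3.2 = 136.5 + 26.36, so R_E^{DE} = 50.9 kN and R_D = 64 − 50.9 = 13.1 kN.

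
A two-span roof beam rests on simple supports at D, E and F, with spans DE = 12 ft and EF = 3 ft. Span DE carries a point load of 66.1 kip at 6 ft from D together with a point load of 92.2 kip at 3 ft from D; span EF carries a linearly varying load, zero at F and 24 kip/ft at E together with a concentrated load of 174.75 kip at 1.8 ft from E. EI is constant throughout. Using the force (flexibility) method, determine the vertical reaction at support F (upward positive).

R_F = 35.78 kip

Release continuity at E by inserting a hinge; the redundant is the internal moment M_E. The primary structure is two simply-supported spans DE and EF.
Discontinuity in slope at E on the released structure — sum the simple-span end rotations:
  span DE: point load 66.1 at a = 6: Pab(L + a)/(6LEI) = 594.9/EI
  span DE: point load 92.2 at a = 3: Pab(L + a)/(6LEI) = 518.6/EI
  span EF: triangular load, peak 24: w₀L³/(45EI) = 14.4/EI
  span EF: point load 174.75 at a = 1.8: Pab(L + b)/(6LEI) = 88.07/EI
  relative rotation θ_0 = (1114 + 102.5)/EI = 1216/EI
A unit hogging moment at E produces rotation L₁/(3EI) + L₂/(3EI) = 5/EI.
Slope continuity at E: θ_0 = M_E·5/EI, so M_E = 1216/5 = 243.2 kip·ft (hogging).
Span EF, ΣM about F: R_E^{EF}·3 = 281.7 + 243.2, so R_E^{EF} = 175 kip and R_F = 210.8 − 175 = 35.78 kip.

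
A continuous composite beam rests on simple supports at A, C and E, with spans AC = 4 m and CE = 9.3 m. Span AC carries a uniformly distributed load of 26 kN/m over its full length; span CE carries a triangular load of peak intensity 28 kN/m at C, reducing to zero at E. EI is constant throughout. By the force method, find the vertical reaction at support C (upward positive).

R_C = 184.8 kN

Insert a hinge at C; M_C is the redundant, and each span becomes simply supported.
End slopes at the hinge C, treating each span as simply supported:
  span AC: UDL 26: wL³/(24EI) = 69.33/EI
  span CE: triangular load, peak 28: w₀L³/(45EI) = 500.5/EI
  relative rotation θ_0 = (69.33 + 500.5)/EI = 569.8/EI
A unit hogging moment at C produces rotation L₁/(3EI) + L₂/(3EI) = 4.433/EI.
Slope continuity at C: θ_0 = M_C·4.433/EI, so M_C = 569.8/4.433 = 128.5 kN·m (hogging).
Span AC, ΣM about A with M_C applied at C: R_C^{AC}·4 = 208 + 128.5, so R_C^{AC} = 84.13 kN and R_A = 104 − 84.13 = 19.87 kN.
Span CE, ΣM about E: R_C^{CE}·9.3 = 807.2 + 128.5, so R_C^{CE} = 100.6 kN and R_E = 130.2 − 100.6 = 29.58 kN.
R_C = 84.13 + 100.6 = 184.8 kN.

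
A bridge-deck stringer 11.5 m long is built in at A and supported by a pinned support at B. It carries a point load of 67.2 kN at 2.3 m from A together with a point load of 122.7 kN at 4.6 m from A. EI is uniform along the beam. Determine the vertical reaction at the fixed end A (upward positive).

R_A = 160.6 kN

Remove the prop at B; the released (primary) structure is a cantilever built in at A.
Deflection at B on the released cantilever, summing each load's contribution:
  point load 67.2 at a = 2.3: Pa²(3L − a)/(6EI) = 1908/EI
  point load 122.7 at a = 4.6: Pa²(3L − a)/(6EI) = 12938/EI
  δ_0 = 14846/EI
Flexibility coefficient — unit upward force at B: δ_{BB} = L³/(3EI) = 507/EI.
Compatibility at B: δ_0 − R_B·δ_{BB} = 0, so R_B = 14846/507 = 29.28 kN.
Vertical equilibrium: R_A = ΣP − R_B = 189.9 − 29.28 = 160.6 kN.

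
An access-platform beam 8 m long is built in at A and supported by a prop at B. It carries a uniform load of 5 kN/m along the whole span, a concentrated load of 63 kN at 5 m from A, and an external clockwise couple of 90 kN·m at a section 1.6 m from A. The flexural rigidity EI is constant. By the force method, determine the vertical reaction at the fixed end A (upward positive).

Remove the prop at B; the released (primary) structure is a cantilever built in at A.
Downward deflection at the released point B due to the loads:
  UDL 5: wL⁴/(8EI) = 2560/EI
  point load 63 at a = 5: Pa²(3L − a)/(6EI) = 4988/EI
  clockwise couple 90 at a = 1.6: M₀a(2L − a)/(2EI) = 1037/EI
  δ_0 = 8584/EI
Flexibility coefficient — unit upward force at B: δ_{BB} = L³/(3EI) = 170.7/EI.
The prop prevents deflection at B: R_B = δ_0/δ_{BB} = 8584/170.7 = 50.3 kN.
Vertical equilibrium: R_A = ΣP − R_B = 103 − 50.3 = 52.7 kN.

R_A = 52.7 kN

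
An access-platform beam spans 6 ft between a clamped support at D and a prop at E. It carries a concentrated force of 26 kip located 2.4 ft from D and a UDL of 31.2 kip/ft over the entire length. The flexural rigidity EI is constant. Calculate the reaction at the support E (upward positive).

Take the reaction at E as the redundant and release it; the primary structure is a cantilever fixed at D.
Downward deflection at the released point E due to the loads:
  point load 26 at a = 2.4: Pa²(3L − a)/(6EI) = 389.4/EI
  UDL 31.2: wL⁴/(8EI) = 5054/EI
  δ_0 = 5444/EI
Tip deflection under a unit load at E: L³/(3EI) = 72/EI.
The prop prevents deflection at E: R_E = δ_0/δ_{EE} = 5444/72 = 75.61 kip.

R_E = 75.61 kip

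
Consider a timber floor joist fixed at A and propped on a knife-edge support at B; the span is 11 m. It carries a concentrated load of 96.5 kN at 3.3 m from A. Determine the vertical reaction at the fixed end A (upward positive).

R_A = 84.78 kN

Remove the prop at B; the released (primary) structure is a cantilever built in at A.
Free-end deflection of the primary structure under the applied loading (downward +):
  point load 96.5 at a = 3.3: Pa²(3L − a)/(6EI) = 5202/EI
Flexibility coefficient — unit upward force at B: δ_{BB} = L³/(3EI) = 443.7/EI.
Compatibility at B: δ_0 − R_B·δ_{BB} = 0, so R_B = 5202/443.7 = 11.72 kN.
Vertical equilibrium: R_A = ΣP − R_B = 96.5 − 11.72 = 84.78 kN.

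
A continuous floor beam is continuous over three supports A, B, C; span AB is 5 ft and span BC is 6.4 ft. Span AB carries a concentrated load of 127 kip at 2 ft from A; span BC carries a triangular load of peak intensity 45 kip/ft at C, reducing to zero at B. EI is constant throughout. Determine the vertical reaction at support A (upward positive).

R_A = 54.77 kip

Take M_B as the redundant. Released structure: two simple spans AB and BC with a hinge at B.
End slopes at the hinge B, treating each span as simply supported:
  span AB: point load 127 at a = 2: Pab(L + a)/(6LEI) = 177.8/EI
  span BC: triangular load, peak 45: 7w₀L³/(360EI) = 229.4/EI
  relative rotation θ_0 = (177.8 + 229.4)/EI = 407.2/EI
A unit hogging moment at B produces rotation L₁/(3EI) + L₂/(3EI) = 3.8/EI.
Slope continuity at B: θ_0 = M_B·3.8/EI, so M_B = 407.2/3.8 = 107.2 kip·ft (hogging).
Span AB, ΣM about A with M_B applied at B: R_B^{AB}·5 = 254 + 107.2, so R_B^{AB} = 72.23 kip and R_A = 127 − 72.23 = 54.77 kip.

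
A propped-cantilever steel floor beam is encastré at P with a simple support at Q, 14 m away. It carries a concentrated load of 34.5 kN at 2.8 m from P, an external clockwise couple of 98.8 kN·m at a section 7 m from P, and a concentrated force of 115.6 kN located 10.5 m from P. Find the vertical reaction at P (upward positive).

R_P = 67.08 kN

Release the roller at Q. Primary structure: cantilever fixed at P.
Deflection at Q on the released cantilever, summing each load's contribution:
  point load 34.5 at a = 2.8: Pa²(3L − a)/(6EI) = 1767/EI
  clockwise couple 98.8 at a = 7: M₀a(2L − a)/(2EI) = 7262/EI
  point load 115.6 at a = 10.5: Pa²(3L − a)/(6EI) = 66911/EI
  δ_0 = 75940/EI
Flexibility coefficient — unit upward force at Q: δ_{QQ} = L³/(3EI) = 914.7/EI.
The prop prevents deflection at Q: R_Q = δ_0/δ_{QQ} = 75940/914.7 = 83.02 kN.
Vertical equilibrium: R_P = ΣP − R_Q = 150.1 − 83.02 = 67.08 kN.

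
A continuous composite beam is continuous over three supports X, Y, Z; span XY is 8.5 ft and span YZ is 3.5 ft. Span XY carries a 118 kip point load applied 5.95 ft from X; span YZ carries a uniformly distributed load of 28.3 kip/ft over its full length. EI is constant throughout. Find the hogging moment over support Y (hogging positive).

Insert a hinge at Y; M_Y is the redundant, and each span becomes simply supported.
End slopes at the hinge Y, treating each span as simply supported:
  span XY: point load 118 at a = 5.95: Pab(L + a)/(6LEI) = 507.3/EI
  span YZ: UDL 28.3: wL³/(24EI) = 50.56/EI
  relative rotation θ_0 = (507.3 + 50.56)/EI = 557.8/EI
A unit hogging moment at Y produces rotation L₁/(3EI) + L₂/(3EI) = 4/EI.
Compatibility: M_Y·(L₁+L₂)/(3EI) = θ_0, giving M_Y = 139.5 kip·ft (hogging).

M_Y = 139.5 kip·ft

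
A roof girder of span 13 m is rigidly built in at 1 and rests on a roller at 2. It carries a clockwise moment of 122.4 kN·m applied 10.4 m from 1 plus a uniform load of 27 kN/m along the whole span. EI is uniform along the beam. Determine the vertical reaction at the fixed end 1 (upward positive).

Choose R_2 as the redundant. The primary structure is the cantilever fixed at 1.
Free-end deflection of the primary structure under the applied loading (downward +):
  clockwise couple 122.4 at a = 10.4: M₀a(2L − a)/(2EI) = 9929/EI
  UDL 27: wL⁴/(8EI) = 96393/EI
  δ_0 = 106322/EI
Tip deflection under a unit load at 2: L³/(3EI) = 732.3/EI.
The prop prevents deflection at 2: R_2 = δ_0/δ_{22} = 106322/732.3 = 145.2 kN.
Vertical equilibrium: R_1 = ΣP − R_2 = 351 − 145.2 = 205.8 kN.

R_1 = 205.8 kN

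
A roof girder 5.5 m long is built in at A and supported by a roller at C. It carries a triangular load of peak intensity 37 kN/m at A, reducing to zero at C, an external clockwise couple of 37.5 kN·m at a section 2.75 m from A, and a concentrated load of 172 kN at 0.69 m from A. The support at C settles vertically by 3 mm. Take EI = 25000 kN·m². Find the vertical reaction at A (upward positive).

R_A = 243.2 kN

Choose R_C as the redundant. The primary structure is the cantilever fixed at A.
Primary-structure tip deflection at C by superposition:
  triangular load, peak 37 at the fixed end: w₀L⁴/(30EI) = 1129/EI
  clockwise couple 37.5 at a = 2.75: M₀a(2L − a)/(2EI) = 425.4/EI
  point load 172 at a = 0.69: Pa²(3L − a)/(6EI) = 215.8/EI
  δ_0 = 1770/EI
Tip deflection under a unit load at C: L³/(3EI) = 55.46/EI.
With EI = 25000 kN·m²: δ_0 = 0.07079 m and δ_{CC} = 0.002218 m/kN.
Compatibility — the beam at C must follow the support down by 0.003 m: δ_0 − R_C·δ_{CC} = 0.003, so R_C = (0.07079 − 0.003)/0.002218 = 30.56 kN.
Vertical equilibrium: R_A = ΣP − R_C = 273.8 − 30.56 = 243.2 kN.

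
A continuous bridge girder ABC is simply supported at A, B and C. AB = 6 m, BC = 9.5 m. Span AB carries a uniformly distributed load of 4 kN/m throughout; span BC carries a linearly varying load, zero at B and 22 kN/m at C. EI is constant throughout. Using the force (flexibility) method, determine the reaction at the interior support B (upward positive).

Take M_B as the redundant. Released structure: two simple spans AB and BC with a hinge at B.
Rotations at B on the released spans (each span's end-slope, ×1/EI):
  span AB: UDL 4: wL³/(24EI) = 36/EI
  span BC: triangular load, peak 22: 7w₀L³/(360EI) = 366.8/EI
  relative rotation θ_0 = (36 + 366.8)/EI = 402.8/EI
A unit hogging moment at B produces rotation L₁/(3EI) + L₂/(3EI) = 5.167/EI.
Compatibility: M_B·(L₁+L₂)/(3EI) = θ_0, giving M_B = 77.95 kN·m (hogging).
Span AB, ΣM about A with M_B applied at B: R_B^{AB}·6 = 72 + 77.95, so R_B^{AB} = 24.99 kN and R_A = 24 − 24.99 = -0.9925 kN.
Span BC, ΣM about C: R_B^{BC}·9.5 = 330.9 + 77.95, so R_B^{BC} = 43.04 kN and R_C = 104.5 − 43.04 = 61.46 kN.
R_B = 24.99 + 43.04 = 68.03 kN.

R_B = 68.03 kN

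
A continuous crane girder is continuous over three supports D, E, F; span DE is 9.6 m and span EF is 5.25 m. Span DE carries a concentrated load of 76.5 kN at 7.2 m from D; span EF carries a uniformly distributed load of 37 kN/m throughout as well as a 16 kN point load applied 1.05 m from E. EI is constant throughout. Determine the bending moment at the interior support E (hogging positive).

Take M_E as the redundant. Released structure: two simple spans DE and EF with a hinge at E.
Rotations at E on the released spans (each span's end-slope, ×1/EI):
  span DE: point load 76.5 at a = 7.2: Pab(L + a)/(6LEI) = 385.6/EI
  span EF: UDL 37: wL³/(24EI) = 223.1/EI
  span EF: point load 16 at a = 1.05: Pab(L + b)/(6LEI) = 21.17/EI
  relative rotation θ_0 = (385.6 + 244.3)/EI = 629.8/EI
A unit hogging moment at E produces rotation L₁/(3EI) + L₂/(3EI) = 4.95/EI.
Slope continuity at E: θ_0 = M_E·4.95/EI, so M_E = 629.8/4.95 = 127.2 kN·m (hogging).

M_E = 127.2 kN·m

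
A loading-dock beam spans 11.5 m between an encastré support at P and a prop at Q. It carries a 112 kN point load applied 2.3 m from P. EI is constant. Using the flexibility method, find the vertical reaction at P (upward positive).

Take the reaction at Q as the redundant and release it; the primary structure is a cantilever fixed at P.
Deflection at Q on the released cantilever, summing each load's contribution:
  point load 112 at a = 2.3: Pa²(3L − a)/(6EI) = 3180/EI
Flexibility coefficient — unit upward force at Q: δ_{QQ} = L³/(3EI) = 507/EI.
Compatibility at Q: δ_0 − R_Q·δ_{QQ} = 0, so R_Q = 3180/507 = 6.272 kN.
Vertical equilibrium: R_P = ΣP − R_Q = 112 − 6.272 = 105.7 kN.

R_P = 105.7 kN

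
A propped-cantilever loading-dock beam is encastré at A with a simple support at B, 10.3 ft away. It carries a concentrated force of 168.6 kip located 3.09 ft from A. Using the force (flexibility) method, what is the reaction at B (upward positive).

Take the reaction at B as the redundant and release it; the primary structure is a cantilever fixed at A.
Primary-structure tip deflection at B by superposition:
  point load 168.6 at a = 3.09: Pa²(3L − a)/(6EI) = 7461/EI
Flexibility coefficient — unit upward force at B: δ_{BB} = L³/(3EI) = 364.2/EI.
The prop prevents deflection at B: R_B = δ_0/δ_{BB} = 7461/364.2 = 20.48 kip.

R_B = 20.48 kip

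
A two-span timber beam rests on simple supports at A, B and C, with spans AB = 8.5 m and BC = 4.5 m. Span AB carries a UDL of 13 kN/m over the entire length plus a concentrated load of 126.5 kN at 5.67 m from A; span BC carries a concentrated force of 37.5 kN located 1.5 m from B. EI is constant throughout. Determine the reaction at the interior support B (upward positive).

Insert a hinge at B; M_B is the redundant, and each span becomes simply supported.
End slopes at the hinge B, treating each span as simply supported:
  span AB: UDL 13: wL³/(24EI) = 332.7/EI
  span AB: point load 126.5 at a = 5.67: Pab(L + a)/(6LEI) = 564/EI
  span BC: point load 37.5 at a = 1.5: Pab(L + b)/(6LEI) = 46.88/EI
  relative rotation θ_0 = (896.6 + 46.88)/EI = 943.5/EI
A unit hogging moment at B produces rotation L₁/(3EI) + L₂/(3EI) = 4.333/EI.
Slope continuity at B: θ_0 = M_B·4.333/EI, so M_B = 943.5/4.333 = 217.7 kN·m (hogging).
Span AB, ΣM about A with M_B applied at B: R_B^{AB}·8.5 = 1187 + 217.7, so R_B^{AB} = 165.2 kN and R_A = 237 − 165.2 = 71.75 kN.
Span BC, ΣM about C: R_B^{BC}·4.5 = 112.5 + 217.7, so R_B^{BC} = 73.38 kN and R_C = 37.5 − 73.38 = -35.88 kN.
R_B = 165.2 + 73.38 = 238.6 kN.

R_B = 238.6 kN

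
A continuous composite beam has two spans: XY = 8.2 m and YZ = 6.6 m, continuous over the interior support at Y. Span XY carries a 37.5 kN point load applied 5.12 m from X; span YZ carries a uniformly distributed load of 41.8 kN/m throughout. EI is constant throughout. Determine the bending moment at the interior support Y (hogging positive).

Insert a hinge at Y; M_Y is the redundant, and each span becomes simply supported.
End slopes at the hinge Y, treating each span as simply supported:
  span XY: point load 37.5 at a = 5.12: Pab(L + a)/(6LEI) = 160.1/EI
  span YZ: UDL 41.8: wL³/(24EI) = 500.7/EI
  relative rotation θ_0 = (160.1 + 500.7)/EI = 660.8/EI
A unit hogging moment at Y produces rotation L₁/(3EI) + L₂/(3EI) = 4.933/EI.
Compatibility: M_Y·(L₁+L₂)/(3EI) = θ_0, giving M_Y = 134 kN·m (hogging).

M_Y = 134 kN·m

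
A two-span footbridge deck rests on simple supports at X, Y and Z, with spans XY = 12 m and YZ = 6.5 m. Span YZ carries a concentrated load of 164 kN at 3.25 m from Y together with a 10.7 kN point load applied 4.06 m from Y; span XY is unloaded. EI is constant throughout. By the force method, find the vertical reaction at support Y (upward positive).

Release continuity at Y by inserting a hinge; the redundant is the internal moment M_Y. The primary structure is two simply-supported spans XY and YZ.
Discontinuity in slope at Y on the released structure — sum the simple-span end rotations:
  span YZ: point load 164 at a = 3.25: Pab(L + b)/(6LEI) = 433.1/EI
  span YZ: point load 10.7 at a = 4.06: Pab(L + b)/(6LEI) = 24.3/EI
  relative rotation θ_0 = (0 + 457.4)/EI = 457.4/EI
A unit hogging moment at Y produces rotation L₁/(3EI) + L₂/(3EI) = 6.167/EI.
Compatibility: M_Y·(L₁+L₂)/(3EI) = θ_0, giving M_Y = 74.17 kN·m (hogging).
Span XY, ΣM about X with M_Y applied at Y: R_Y^{XY}·12 = 0 + 74.17, so R_Y^{XY} = 6.181 kN and R_X = 0 − 6.181 = -6.181 kN.
Span YZ, ΣM about Z: R_Y^{YZ}·6.5 = 559.1 + 74.17, so R_Y^{YZ} = 97.43 kN and R_Z = 174.7 − 97.43 = 77.27 kN.
R_Y = 6.181 + 97.43 = 103.6 kN.

R_Y = 103.6 kN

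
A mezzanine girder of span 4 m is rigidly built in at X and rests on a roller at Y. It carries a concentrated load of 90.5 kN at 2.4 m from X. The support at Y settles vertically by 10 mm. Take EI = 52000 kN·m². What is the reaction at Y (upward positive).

R_Y = 14.72 kN

Release the roller at Y. Primary structure: cantilever fixed at X.
Deflection at Y on the released cantilever, summing each load's contribution:
  point load 90.5 at a = 2.4: Pa²(3L − a)/(6EI) = 834/EI
Tip deflection under a unit load at Y: L³/(3EI) = 21.33/EI.
With EI = 52000 kN·m²: δ_0 = 0.016039 m and δ_{YY} = 0.00041 m/kN.
Compatibility — the beam at Y must follow the support down by 0.01 m: δ_0 − R_Y·δ_{YY} = 0.01, so R_Y = (0.016039 − 0.01)/0.00041 = 14.72 kN.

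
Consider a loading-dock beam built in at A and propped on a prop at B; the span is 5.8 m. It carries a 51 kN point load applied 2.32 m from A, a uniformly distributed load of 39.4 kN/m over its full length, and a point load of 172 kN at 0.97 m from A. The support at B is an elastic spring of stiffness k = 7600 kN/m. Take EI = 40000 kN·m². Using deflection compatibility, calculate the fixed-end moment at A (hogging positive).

Remove the prop at B; the released (primary) structure is a cantilever built in at A.
Free-end deflection of the primary structure under the applied loading (downward +):
  point load 51 at a = 2.32: Pa²(3L − a)/(6EI) = 689.9/EI
  UDL 39.4: wL⁴/(8EI) = 5573/EI
  point load 172 at a = 0.97: Pa²(3L − a)/(6EI) = 443.2/EI
  δ_0 = 6706/EI
Tip deflection under a unit load at B: L³/(3EI) = 65.04/EI.
With EI = 40000 kN·m²: δ_0 = 0.16766 m and δ_{BB} = 0.001626 m/kN.
Compatibility — the spring shortens by R_B/k under the reaction it provides: δ_0 − R_B·δ_{BB} = R_B/k. With 1/k = 0.000132 m/kN, R_B = δ_0 / (δ_{BB} + 1/k) = 0.16766 / (0.001626 + 0.000132) = 95.4 kN.
Moment equilibrium about A: M_A = Σ(load moments about A) − R_B·L = 947.9 − 95.4×5.8 = 394.6 kN·m.

M_A = 394.6 kN·m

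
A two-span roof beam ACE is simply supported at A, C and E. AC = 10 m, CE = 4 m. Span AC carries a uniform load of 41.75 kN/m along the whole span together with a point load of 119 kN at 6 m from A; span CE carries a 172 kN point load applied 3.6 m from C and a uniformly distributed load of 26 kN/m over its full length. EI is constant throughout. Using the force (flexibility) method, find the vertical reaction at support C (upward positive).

R_C = 545.5 kN

Insert a hinge at C; M_C is the redundant, and each span becomes simply supported.
Rotations at C on the released spans (each span's end-slope, ×1/EI):
  span AC: UDL 41.75: wL³/(24EI) = 1740/EI
  span AC: point load 119 at a = 6: Pab(L + a)/(6LEI) = 761.6/EI
  span CE: point load 172 at a = 3.6: Pab(L + b)/(6LEI) = 45.41/EI
  span CE: UDL 26: wL³/(24EI) = 69.33/EI
  relative rotation θ_0 = (2501 + 114.7)/EI = 2616/EI
A unit hogging moment at C produces rotation L₁/(3EI) + L₂/(3EI) = 4.667/EI.
Compatibility: M_C·(L₁+L₂)/(3EI) = θ_0, giving M_C = 560.6 kN·m (hogging).
Span AC, ΣM about A with M_C applied at C: R_C^{AC}·10 = 2802 + 560.6, so R_C^{AC} = 336.2 kN and R_A = 536.5 − 336.2 = 200.3 kN.
Span CE, ΣM about E: R_C^{CE}·4 = 276.8 + 560.6, so R_C^{CE} = 209.3 kN and R_E = 276 − 209.3 = 66.66 kN.
R_C = 336.2 + 209.3 = 545.5 kN.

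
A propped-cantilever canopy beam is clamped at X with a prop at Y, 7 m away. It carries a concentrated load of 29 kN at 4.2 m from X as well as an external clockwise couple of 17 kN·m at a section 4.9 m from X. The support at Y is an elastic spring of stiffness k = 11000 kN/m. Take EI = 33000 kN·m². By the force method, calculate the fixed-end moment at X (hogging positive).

Remove the prop at Y; the released (primary) structure is a cantilever built in at X.
Free-end deflection of the primary structure under the applied loading (downward +):
  point load 29 at a = 4.2: Pa²(3L − a)/(6EI) = 1432/EI
  clockwise couple 17 at a = 4.9: M₀a(2L − a)/(2EI) = 379/EI
  δ_0 = 1811/EI
Flexibility coefficient — unit upward force at Y: δ_{YY} = L³/(3EI) = 114.3/EI.
With EI = 33000 kN·m²: δ_0 = 0.05489 m and δ_{YY} = 0.003465 m/kN.
Compatibility — the spring shortens by R_Y/k under the reaction it provides: δ_0 − R_Y·δ_{YY} = R_Y/k. With 1/k = 0.000091 m/kN, R_Y = δ_0 / (δ_{YY} + 1/k) = 0.05489 / (0.003465 + 0.000091) = 15.44 kN.
Moment equilibrium about X: M_X = Σ(load moments about X) − R_Y·L = 138.8 − 15.44×7 = 30.73 kN·m.

M_X = 30.73 kN·m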